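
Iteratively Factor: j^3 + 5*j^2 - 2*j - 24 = (j - 2)*(j^2 + 7*j + 12) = (j - 2)*(j + 4)*(j + 3)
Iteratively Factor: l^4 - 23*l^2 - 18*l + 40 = (l + 4)*(l^3 - 4*l^2 - 7*l + 10) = (l - 5)*(l + 4)*(l^2 + l - 2) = (l - 5)*(l - 1)*(l + 4)*(l + 2)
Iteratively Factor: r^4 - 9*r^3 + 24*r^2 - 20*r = (r)*(r^3 - 9*r^2 + 24*r - 20) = r*(r - 2)*(r^2 - 7*r + 10) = r*(r - 2)^2*(r - 5)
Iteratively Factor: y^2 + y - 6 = (y + 3)*(y - 2)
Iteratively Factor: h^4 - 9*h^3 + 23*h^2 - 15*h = (h)*(h^3 - 9*h^2 + 23*h - 15) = h*(h - 3)*(h^2 - 6*h + 5) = h*(h - 3)*(h - 1)*(h - 5)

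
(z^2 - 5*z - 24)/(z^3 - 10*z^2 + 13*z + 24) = (z + 3)/(z^2 - 2*z - 3)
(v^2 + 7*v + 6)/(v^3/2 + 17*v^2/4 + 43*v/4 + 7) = 4*(v + 6)/(2*v^2 + 15*v + 28)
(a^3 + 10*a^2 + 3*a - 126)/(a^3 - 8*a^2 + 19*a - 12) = (a^2 + 13*a + 42)/(a^2 - 5*a + 4)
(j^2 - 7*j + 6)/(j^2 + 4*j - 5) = (j - 6)/(j + 5)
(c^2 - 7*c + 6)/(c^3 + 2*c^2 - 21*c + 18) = (c - 6)/(c^2 + 3*c - 18)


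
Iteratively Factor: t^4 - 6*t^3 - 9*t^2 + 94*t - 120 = (t - 5)*(t^3 - t^2 - 14*t + 24) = (t - 5)*(t - 2)*(t^2 + t - 12) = (t - 5)*(t - 2)*(t + 4)*(t - 3)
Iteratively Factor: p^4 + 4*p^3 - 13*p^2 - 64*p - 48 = (p - 4)*(p^3 + 8*p^2 + 19*p + 12) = (p - 4)*(p + 4)*(p^2 + 4*p + 3) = (p - 4)*(p + 1)*(p + 4)*(p + 3)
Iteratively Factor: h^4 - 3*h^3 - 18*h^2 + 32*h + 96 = (h - 4)*(h^3 + h^2 - 14*h - 24) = (h - 4)*(h + 2)*(h^2 - h - 12) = (h - 4)*(h + 2)*(h + 3)*(h - 4)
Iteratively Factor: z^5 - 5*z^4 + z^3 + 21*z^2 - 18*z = (z)*(z^4 - 5*z^3 + z^2 + 21*z - 18) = z*(z - 1)*(z^3 - 4*z^2 - 3*z + 18) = z*(z - 1)*(z + 2)*(z^2 - 6*z + 9) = z*(z - 3)*(z - 1)*(z + 2)*(z - 3)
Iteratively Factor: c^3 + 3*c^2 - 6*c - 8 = (c + 4)*(c^2 - c - 2) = (c - 2)*(c + 4)*(c + 1)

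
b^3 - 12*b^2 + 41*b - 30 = (b - 6)*(b - 5)*(b - 1)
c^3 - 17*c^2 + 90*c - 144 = (c - 8)*(c - 6)*(c - 3)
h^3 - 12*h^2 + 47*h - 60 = (h - 5)*(h - 4)*(h - 3)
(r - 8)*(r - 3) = r^2 - 11*r + 24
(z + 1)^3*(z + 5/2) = z^4 + 11*z^3/2 + 21*z^2/2 + 17*z/2 + 5/2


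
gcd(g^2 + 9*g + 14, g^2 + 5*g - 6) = 1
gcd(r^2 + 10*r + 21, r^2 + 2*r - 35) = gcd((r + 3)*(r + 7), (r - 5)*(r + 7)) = r + 7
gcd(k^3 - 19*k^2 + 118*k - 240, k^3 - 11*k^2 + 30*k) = k^2 - 11*k + 30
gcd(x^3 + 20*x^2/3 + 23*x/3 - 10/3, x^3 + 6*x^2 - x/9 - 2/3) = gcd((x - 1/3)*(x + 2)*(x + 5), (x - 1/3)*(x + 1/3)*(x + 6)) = x - 1/3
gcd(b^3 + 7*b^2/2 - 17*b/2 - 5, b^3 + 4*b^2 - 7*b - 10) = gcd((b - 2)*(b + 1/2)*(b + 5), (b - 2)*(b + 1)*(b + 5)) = b^2 + 3*b - 10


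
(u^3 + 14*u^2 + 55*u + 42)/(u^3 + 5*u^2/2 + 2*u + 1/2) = 2*(u^2 + 13*u + 42)/(2*u^2 + 3*u + 1)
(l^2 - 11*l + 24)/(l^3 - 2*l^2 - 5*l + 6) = (l - 8)/(l^2 + l - 2)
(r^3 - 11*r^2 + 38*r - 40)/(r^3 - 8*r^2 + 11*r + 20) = (r - 2)/(r + 1)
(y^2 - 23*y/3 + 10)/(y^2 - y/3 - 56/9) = 3*(-3*y^2 + 23*y - 30)/(-9*y^2 + 3*y + 56)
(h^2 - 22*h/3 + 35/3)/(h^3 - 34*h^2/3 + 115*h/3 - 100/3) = (3*h - 7)/(3*h^2 - 19*h + 20)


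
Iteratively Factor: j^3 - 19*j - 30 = (j - 5)*(j^2 + 5*j + 6) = (j - 5)*(j + 3)*(j + 2)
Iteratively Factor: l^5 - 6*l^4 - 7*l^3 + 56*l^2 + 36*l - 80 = (l - 5)*(l^4 - l^3 - 12*l^2 - 4*l + 16) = (l - 5)*(l - 4)*(l^3 + 3*l^2 - 4) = (l - 5)*(l - 4)*(l + 2)*(l^2 + l - 2) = (l - 5)*(l - 4)*(l + 2)^2*(l - 1)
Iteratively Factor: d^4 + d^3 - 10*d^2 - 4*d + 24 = (d + 3)*(d^3 - 2*d^2 - 4*d + 8) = (d + 2)*(d + 3)*(d^2 - 4*d + 4) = (d - 2)*(d + 2)*(d + 3)*(d - 2)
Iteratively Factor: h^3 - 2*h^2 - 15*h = (h - 5)*(h^2 + 3*h) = h*(h - 5)*(h + 3)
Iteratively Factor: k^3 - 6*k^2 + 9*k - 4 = (k - 4)*(k^2 - 2*k + 1) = (k - 4)*(k - 1)*(k - 1)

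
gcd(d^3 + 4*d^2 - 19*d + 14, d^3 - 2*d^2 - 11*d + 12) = d - 1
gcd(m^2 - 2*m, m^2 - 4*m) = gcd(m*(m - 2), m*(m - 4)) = m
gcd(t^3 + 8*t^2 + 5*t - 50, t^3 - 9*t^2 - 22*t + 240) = t + 5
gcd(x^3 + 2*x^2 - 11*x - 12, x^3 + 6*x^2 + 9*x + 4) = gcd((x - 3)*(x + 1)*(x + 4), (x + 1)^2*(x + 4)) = x^2 + 5*x + 4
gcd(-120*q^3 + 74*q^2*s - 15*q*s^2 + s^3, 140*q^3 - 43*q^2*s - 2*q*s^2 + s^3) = 20*q^2 - 9*q*s + s^2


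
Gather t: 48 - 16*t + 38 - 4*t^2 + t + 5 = -4*t^2 - 15*t + 91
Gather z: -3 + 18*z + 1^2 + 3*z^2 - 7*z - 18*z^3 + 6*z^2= -18*z^3 + 9*z^2 + 11*z - 2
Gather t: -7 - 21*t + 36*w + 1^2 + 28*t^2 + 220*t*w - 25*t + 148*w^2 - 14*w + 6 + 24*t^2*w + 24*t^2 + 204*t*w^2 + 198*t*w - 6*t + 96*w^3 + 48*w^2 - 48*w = t^2*(24*w + 52) + t*(204*w^2 + 418*w - 52) + 96*w^3 + 196*w^2 - 26*w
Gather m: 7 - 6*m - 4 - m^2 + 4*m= -m^2 - 2*m + 3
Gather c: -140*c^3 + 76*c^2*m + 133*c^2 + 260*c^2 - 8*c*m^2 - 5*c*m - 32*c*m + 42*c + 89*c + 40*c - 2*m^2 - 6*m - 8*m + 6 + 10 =-140*c^3 + c^2*(76*m + 393) + c*(-8*m^2 - 37*m + 171) - 2*m^2 - 14*m + 16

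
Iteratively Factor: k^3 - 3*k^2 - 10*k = (k - 5)*(k^2 + 2*k) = k*(k - 5)*(k + 2)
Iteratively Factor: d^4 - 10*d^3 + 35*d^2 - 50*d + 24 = (d - 2)*(d^3 - 8*d^2 + 19*d - 12) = (d - 4)*(d - 2)*(d^2 - 4*d + 3) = (d - 4)*(d - 2)*(d - 1)*(d - 3)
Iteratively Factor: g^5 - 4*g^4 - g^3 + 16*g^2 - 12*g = (g - 2)*(g^4 - 2*g^3 - 5*g^2 + 6*g) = g*(g - 2)*(g^3 - 2*g^2 - 5*g + 6) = g*(g - 2)*(g + 2)*(g^2 - 4*g + 3) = g*(g - 3)*(g - 2)*(g + 2)*(g - 1)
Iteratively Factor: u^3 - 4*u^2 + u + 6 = (u + 1)*(u^2 - 5*u + 6) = (u - 2)*(u + 1)*(u - 3)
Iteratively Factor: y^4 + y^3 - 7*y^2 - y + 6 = (y + 3)*(y^3 - 2*y^2 - y + 2) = (y + 1)*(y + 3)*(y^2 - 3*y + 2) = (y - 2)*(y + 1)*(y + 3)*(y - 1)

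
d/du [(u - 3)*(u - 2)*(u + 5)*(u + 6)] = 4*u^3 + 18*u^2 - 38*u - 84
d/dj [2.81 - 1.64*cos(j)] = 1.64*sin(j)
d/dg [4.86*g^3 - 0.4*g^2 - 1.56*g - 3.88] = 14.58*g^2 - 0.8*g - 1.56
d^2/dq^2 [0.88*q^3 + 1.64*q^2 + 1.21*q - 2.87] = 5.28*q + 3.28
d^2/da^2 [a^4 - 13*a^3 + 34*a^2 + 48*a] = 12*a^2 - 78*a + 68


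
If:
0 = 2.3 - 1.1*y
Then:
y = 2.09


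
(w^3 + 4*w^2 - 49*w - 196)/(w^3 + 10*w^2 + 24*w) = (w^2 - 49)/(w*(w + 6))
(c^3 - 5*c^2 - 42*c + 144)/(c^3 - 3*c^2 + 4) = (c^3 - 5*c^2 - 42*c + 144)/(c^3 - 3*c^2 + 4)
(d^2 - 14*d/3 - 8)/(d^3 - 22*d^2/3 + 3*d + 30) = (3*d + 4)/(3*d^2 - 4*d - 15)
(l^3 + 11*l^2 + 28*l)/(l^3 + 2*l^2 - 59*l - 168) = l*(l + 4)/(l^2 - 5*l - 24)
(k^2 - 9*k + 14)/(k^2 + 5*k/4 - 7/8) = 8*(k^2 - 9*k + 14)/(8*k^2 + 10*k - 7)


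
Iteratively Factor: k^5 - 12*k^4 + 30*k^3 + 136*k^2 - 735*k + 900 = (k - 3)*(k^4 - 9*k^3 + 3*k^2 + 145*k - 300) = (k - 3)*(k + 4)*(k^3 - 13*k^2 + 55*k - 75) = (k - 5)*(k - 3)*(k + 4)*(k^2 - 8*k + 15) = (k - 5)^2*(k - 3)*(k + 4)*(k - 3)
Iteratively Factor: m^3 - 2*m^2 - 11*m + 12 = (m - 1)*(m^2 - m - 12) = (m - 1)*(m + 3)*(m - 4)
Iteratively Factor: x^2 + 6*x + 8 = (x + 2)*(x + 4)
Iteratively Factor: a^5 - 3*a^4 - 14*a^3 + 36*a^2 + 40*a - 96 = (a + 2)*(a^4 - 5*a^3 - 4*a^2 + 44*a - 48) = (a - 4)*(a + 2)*(a^3 - a^2 - 8*a + 12) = (a - 4)*(a + 2)*(a + 3)*(a^2 - 4*a + 4) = (a - 4)*(a - 2)*(a + 2)*(a + 3)*(a - 2)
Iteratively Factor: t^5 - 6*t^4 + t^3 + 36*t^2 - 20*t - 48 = (t + 2)*(t^4 - 8*t^3 + 17*t^2 + 2*t - 24) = (t - 4)*(t + 2)*(t^3 - 4*t^2 + t + 6) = (t - 4)*(t - 2)*(t + 2)*(t^2 - 2*t - 3) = (t - 4)*(t - 3)*(t - 2)*(t + 2)*(t + 1)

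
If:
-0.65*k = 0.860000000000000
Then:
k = -1.32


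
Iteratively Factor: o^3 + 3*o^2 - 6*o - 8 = (o - 2)*(o^2 + 5*o + 4) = (o - 2)*(o + 4)*(o + 1)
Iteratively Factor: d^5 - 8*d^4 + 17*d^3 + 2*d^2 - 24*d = (d - 3)*(d^4 - 5*d^3 + 2*d^2 + 8*d) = (d - 4)*(d - 3)*(d^3 - d^2 - 2*d) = d*(d - 4)*(d - 3)*(d^2 - d - 2) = d*(d - 4)*(d - 3)*(d + 1)*(d - 2)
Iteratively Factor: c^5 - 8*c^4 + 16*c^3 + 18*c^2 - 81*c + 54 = (c + 2)*(c^4 - 10*c^3 + 36*c^2 - 54*c + 27) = (c - 3)*(c + 2)*(c^3 - 7*c^2 + 15*c - 9) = (c - 3)^2*(c + 2)*(c^2 - 4*c + 3) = (c - 3)^3*(c + 2)*(c - 1)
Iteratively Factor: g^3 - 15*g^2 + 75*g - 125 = (g - 5)*(g^2 - 10*g + 25) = (g - 5)^2*(g - 5)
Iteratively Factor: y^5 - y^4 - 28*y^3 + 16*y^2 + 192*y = (y - 4)*(y^4 + 3*y^3 - 16*y^2 - 48*y) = y*(y - 4)*(y^3 + 3*y^2 - 16*y - 48) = y*(y - 4)*(y + 3)*(y^2 - 16) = y*(y - 4)^2*(y + 3)*(y + 4)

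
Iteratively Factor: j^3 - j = (j)*(j^2 - 1) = j*(j - 1)*(j + 1)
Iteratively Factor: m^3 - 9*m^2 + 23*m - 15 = (m - 3)*(m^2 - 6*m + 5) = (m - 5)*(m - 3)*(m - 1)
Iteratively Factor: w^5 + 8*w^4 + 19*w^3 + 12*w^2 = (w)*(w^4 + 8*w^3 + 19*w^2 + 12*w) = w*(w + 3)*(w^3 + 5*w^2 + 4*w) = w*(w + 3)*(w + 4)*(w^2 + w) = w^2*(w + 3)*(w + 4)*(w + 1)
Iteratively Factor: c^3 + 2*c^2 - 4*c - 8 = (c + 2)*(c^2 - 4) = (c - 2)*(c + 2)*(c + 2)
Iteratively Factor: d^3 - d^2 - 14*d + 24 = (d - 2)*(d^2 + d - 12) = (d - 3)*(d - 2)*(d + 4)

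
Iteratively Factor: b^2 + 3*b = (b)*(b + 3)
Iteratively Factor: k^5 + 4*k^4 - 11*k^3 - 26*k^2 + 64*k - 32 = (k - 1)*(k^4 + 5*k^3 - 6*k^2 - 32*k + 32) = (k - 1)^2*(k^3 + 6*k^2 - 32) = (k - 1)^2*(k + 4)*(k^2 + 2*k - 8) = (k - 2)*(k - 1)^2*(k + 4)*(k + 4)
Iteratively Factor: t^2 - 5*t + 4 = (t - 1)*(t - 4)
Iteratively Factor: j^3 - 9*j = (j - 3)*(j^2 + 3*j) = (j - 3)*(j + 3)*(j)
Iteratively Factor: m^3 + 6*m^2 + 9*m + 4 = (m + 4)*(m^2 + 2*m + 1) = (m + 1)*(m + 4)*(m + 1)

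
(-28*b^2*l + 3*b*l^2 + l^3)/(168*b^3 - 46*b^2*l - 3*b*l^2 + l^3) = -l/(6*b - l)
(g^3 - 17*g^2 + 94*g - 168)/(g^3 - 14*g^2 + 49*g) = (g^2 - 10*g + 24)/(g*(g - 7))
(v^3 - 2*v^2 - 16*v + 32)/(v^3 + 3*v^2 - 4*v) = (v^2 - 6*v + 8)/(v*(v - 1))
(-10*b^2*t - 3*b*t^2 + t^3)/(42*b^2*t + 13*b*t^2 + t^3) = (-10*b^2 - 3*b*t + t^2)/(42*b^2 + 13*b*t + t^2)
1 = 1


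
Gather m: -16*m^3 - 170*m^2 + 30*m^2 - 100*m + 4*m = -16*m^3 - 140*m^2 - 96*m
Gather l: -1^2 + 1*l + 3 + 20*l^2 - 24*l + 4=20*l^2 - 23*l + 6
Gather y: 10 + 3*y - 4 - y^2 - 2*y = -y^2 + y + 6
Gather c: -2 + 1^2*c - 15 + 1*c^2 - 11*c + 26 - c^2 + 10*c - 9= 0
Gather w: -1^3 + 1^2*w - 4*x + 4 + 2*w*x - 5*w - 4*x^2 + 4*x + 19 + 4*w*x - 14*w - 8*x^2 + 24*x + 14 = w*(6*x - 18) - 12*x^2 + 24*x + 36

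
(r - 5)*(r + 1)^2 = r^3 - 3*r^2 - 9*r - 5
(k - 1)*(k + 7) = k^2 + 6*k - 7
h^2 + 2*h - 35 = (h - 5)*(h + 7)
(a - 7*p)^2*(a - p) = a^3 - 15*a^2*p + 63*a*p^2 - 49*p^3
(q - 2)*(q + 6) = q^2 + 4*q - 12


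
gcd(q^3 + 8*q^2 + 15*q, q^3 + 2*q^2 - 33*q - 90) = q^2 + 8*q + 15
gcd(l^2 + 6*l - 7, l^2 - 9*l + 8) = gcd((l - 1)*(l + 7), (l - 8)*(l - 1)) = l - 1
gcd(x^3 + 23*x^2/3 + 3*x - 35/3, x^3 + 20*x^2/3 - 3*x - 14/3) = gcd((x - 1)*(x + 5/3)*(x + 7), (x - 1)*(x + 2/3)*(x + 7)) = x^2 + 6*x - 7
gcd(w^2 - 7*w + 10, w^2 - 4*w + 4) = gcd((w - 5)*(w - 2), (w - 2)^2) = w - 2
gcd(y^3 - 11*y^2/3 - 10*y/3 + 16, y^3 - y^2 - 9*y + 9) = y - 3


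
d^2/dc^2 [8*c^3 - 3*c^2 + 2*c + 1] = 48*c - 6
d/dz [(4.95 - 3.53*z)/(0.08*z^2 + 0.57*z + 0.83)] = (0.2824*z^2 - 0.792*z - 5.7514)/(0.0064*z^4 + 0.0912*z^3 + 0.4577*z^2 + 0.9462*z + 0.6889)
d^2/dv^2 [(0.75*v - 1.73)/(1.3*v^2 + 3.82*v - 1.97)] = ((0.75*v - 1.73)*(2.6*v + 3.82)*(5.2*v + 7.64) - (5.85*v + 1.232)*(1.3*v^2 + 3.82*v - 1.97))/(1.3*v^2 + 3.82*v - 1.97)^3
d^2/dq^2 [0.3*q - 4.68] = 0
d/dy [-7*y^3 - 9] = -21*y^2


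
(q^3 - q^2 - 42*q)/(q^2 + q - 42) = q*(q^2 - q - 42)/(q^2 + q - 42)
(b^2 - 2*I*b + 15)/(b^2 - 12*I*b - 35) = (b + 3*I)/(b - 7*I)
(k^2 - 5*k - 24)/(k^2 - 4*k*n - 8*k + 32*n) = (k + 3)/(k - 4*n)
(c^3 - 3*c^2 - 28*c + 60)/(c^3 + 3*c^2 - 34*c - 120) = (c - 2)/(c + 4)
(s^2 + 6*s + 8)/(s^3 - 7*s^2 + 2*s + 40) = (s + 4)/(s^2 - 9*s + 20)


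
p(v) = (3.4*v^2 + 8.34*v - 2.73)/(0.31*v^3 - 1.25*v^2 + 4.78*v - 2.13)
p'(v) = (6.8*v + 8.34)/(0.31*v^3 - 1.25*v^2 + 4.78*v - 2.13) + (-0.93*v^2 + 2.5*v - 4.78)*(3.4*v^2 + 8.34*v - 2.73)/(0.31*v^3 - 1.25*v^2 + 4.78*v - 2.13)^2 = (-1.054*v^4 - 5.1708*v^3 + 29.2159*v^2 - 21.309*v - 4.7148)/(0.0961*v^6 - 0.775*v^5 + 4.5261*v^4 - 13.2706*v^3 + 28.1734*v^2 - 20.3628*v + 4.5369)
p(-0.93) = 0.95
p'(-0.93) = 0.70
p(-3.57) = -0.22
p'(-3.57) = 0.21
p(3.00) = 5.67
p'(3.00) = -0.35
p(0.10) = 1.12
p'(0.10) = -2.37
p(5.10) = 4.16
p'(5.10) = -0.79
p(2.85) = 5.71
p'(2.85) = -0.24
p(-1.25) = 0.74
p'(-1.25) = 0.66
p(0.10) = 1.12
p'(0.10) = -2.37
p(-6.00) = -0.49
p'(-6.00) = 0.05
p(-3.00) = -0.08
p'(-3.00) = 0.29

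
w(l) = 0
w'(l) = 0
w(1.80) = 0.00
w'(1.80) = 0.00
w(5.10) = 0.00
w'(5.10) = 0.00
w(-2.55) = 0.00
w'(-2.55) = 0.00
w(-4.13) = 0.00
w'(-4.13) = 0.00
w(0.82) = 0.00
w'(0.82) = 0.00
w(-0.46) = 0.00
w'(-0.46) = 0.00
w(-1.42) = 0.00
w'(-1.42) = 0.00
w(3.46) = 0.00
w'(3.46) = 0.00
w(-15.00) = 0.00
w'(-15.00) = 0.00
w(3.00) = 0.00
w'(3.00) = 0.00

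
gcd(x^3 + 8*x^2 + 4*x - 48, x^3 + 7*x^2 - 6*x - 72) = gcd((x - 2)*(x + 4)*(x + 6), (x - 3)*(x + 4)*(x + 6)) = x^2 + 10*x + 24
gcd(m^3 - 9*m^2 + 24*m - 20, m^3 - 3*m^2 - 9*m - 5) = m - 5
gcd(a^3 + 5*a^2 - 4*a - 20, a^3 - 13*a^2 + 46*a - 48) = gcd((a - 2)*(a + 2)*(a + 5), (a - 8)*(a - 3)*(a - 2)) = a - 2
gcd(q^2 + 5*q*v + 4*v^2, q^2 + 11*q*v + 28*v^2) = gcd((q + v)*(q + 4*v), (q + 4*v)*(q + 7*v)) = q + 4*v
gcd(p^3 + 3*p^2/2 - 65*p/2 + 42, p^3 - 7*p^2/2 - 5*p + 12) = p^2 - 11*p/2 + 6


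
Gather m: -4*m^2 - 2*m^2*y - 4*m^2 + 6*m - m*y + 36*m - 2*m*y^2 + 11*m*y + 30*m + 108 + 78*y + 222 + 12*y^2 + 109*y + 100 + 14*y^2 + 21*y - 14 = m^2*(-2*y - 8) + m*(-2*y^2 + 10*y + 72) + 26*y^2 + 208*y + 416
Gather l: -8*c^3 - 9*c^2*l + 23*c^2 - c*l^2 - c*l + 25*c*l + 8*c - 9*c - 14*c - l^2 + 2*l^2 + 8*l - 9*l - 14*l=-8*c^3 + 23*c^2 - 15*c + l^2*(1 - c) + l*(-9*c^2 + 24*c - 15)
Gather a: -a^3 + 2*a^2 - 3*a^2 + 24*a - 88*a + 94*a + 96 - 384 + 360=-a^3 - a^2 + 30*a + 72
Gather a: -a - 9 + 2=-a - 7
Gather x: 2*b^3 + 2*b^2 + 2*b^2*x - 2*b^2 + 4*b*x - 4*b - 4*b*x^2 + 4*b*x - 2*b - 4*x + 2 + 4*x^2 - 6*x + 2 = 2*b^3 - 6*b + x^2*(4 - 4*b) + x*(2*b^2 + 8*b - 10) + 4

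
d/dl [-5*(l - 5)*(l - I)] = -10*l + 25 + 5*I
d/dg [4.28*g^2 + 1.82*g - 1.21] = 8.56*g + 1.82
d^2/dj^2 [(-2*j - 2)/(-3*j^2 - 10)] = 12*(12*j^2*(j + 1) - (3*j + 1)*(3*j^2 + 10))/(3*j^2 + 10)^3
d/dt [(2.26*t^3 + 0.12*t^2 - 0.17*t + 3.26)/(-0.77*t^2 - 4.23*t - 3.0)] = (-1.7402*t^4 - 19.1196*t^3 - 20.9785*t^2 + 4.3004*t + 14.2998)/(0.5929*t^4 + 6.5142*t^3 + 22.5129*t^2 + 25.38*t + 9.0)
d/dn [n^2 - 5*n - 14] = 2*n - 5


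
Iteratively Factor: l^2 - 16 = (l + 4)*(l - 4)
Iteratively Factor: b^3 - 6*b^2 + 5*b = (b)*(b^2 - 6*b + 5) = b*(b - 5)*(b - 1)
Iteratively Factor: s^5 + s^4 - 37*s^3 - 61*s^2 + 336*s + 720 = (s + 3)*(s^4 - 2*s^3 - 31*s^2 + 32*s + 240) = (s - 5)*(s + 3)*(s^3 + 3*s^2 - 16*s - 48) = (s - 5)*(s - 4)*(s + 3)*(s^2 + 7*s + 12) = (s - 5)*(s - 4)*(s + 3)^2*(s + 4)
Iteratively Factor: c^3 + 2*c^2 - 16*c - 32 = (c - 4)*(c^2 + 6*c + 8) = (c - 4)*(c + 2)*(c + 4)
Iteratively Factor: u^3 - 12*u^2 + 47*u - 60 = (u - 3)*(u^2 - 9*u + 20) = (u - 4)*(u - 3)*(u - 5)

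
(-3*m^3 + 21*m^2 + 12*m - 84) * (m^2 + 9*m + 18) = -3*m^5 - 6*m^4 + 147*m^3 + 402*m^2 - 540*m - 1512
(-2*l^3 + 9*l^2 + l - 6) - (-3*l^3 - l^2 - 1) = l^3 + 10*l^2 + l - 5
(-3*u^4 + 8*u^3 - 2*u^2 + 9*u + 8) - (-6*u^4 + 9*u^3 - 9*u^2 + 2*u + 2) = 3*u^4 - u^3 + 7*u^2 + 7*u + 6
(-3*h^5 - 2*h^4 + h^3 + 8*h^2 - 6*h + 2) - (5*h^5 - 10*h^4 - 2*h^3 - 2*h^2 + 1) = -8*h^5 + 8*h^4 + 3*h^3 + 10*h^2 - 6*h + 1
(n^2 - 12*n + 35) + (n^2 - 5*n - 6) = 2*n^2 - 17*n + 29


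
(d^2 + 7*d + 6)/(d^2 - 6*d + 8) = (d^2 + 7*d + 6)/(d^2 - 6*d + 8)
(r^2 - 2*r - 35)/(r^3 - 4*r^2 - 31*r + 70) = 1/(r - 2)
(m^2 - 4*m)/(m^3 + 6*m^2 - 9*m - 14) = m*(m - 4)/(m^3 + 6*m^2 - 9*m - 14)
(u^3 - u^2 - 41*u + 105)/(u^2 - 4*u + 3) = (u^2 + 2*u - 35)/(u - 1)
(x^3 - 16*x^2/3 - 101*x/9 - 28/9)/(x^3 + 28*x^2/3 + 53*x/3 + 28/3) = (3*x^2 - 20*x - 7)/(3*(x^2 + 8*x + 7))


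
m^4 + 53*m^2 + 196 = (m - 7*I)*(m - 2*I)*(m + 2*I)*(m + 7*I)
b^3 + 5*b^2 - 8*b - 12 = (b - 2)*(b + 1)*(b + 6)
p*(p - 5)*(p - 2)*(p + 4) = p^4 - 3*p^3 - 18*p^2 + 40*p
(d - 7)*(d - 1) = d^2 - 8*d + 7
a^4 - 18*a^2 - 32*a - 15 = (a - 5)*(a + 1)^2*(a + 3)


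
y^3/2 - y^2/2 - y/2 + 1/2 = (y/2 + 1/2)*(y - 1)^2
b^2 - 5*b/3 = b*(b - 5/3)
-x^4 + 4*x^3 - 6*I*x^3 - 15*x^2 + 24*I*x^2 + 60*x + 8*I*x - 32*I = (x - 4)*(x + 8*I)*(I*x + 1)^2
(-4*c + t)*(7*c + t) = -28*c^2 + 3*c*t + t^2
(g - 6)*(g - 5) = g^2 - 11*g + 30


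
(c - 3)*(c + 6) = c^2 + 3*c - 18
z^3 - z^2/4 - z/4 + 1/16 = (z - 1/2)*(z - 1/4)*(z + 1/2)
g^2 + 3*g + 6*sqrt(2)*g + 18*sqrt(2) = (g + 3)*(g + 6*sqrt(2))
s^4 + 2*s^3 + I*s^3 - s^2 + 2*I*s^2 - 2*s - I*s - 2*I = (s + 2)*(s + I)*(-I*s + I)*(I*s + I)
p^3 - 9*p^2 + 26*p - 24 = (p - 4)*(p - 3)*(p - 2)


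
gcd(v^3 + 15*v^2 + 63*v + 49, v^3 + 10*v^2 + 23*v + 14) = v^2 + 8*v + 7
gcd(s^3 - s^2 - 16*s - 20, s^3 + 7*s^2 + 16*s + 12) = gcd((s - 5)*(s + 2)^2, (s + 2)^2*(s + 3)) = s^2 + 4*s + 4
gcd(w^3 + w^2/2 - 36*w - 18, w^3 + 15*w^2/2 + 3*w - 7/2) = 1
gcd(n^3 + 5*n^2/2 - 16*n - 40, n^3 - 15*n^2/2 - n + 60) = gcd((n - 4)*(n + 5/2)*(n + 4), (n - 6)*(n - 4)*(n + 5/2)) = n^2 - 3*n/2 - 10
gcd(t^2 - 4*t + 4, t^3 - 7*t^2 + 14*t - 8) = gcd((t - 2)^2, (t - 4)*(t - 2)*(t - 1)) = t - 2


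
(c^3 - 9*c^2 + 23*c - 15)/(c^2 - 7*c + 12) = (c^2 - 6*c + 5)/(c - 4)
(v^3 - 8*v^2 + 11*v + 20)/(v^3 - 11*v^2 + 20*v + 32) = (v - 5)/(v - 8)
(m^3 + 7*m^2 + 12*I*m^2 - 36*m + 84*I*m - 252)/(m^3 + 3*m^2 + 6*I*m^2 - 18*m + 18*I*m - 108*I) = (m^2 + m*(7 + 6*I) + 42*I)/(m^2 + 3*m - 18)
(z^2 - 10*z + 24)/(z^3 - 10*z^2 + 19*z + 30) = (z - 4)/(z^2 - 4*z - 5)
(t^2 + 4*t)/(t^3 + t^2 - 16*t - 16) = t/(t^2 - 3*t - 4)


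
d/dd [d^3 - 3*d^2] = 3*d*(d - 2)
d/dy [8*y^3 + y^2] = 2*y*(12*y + 1)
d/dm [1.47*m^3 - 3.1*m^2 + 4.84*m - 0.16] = 4.41*m^2 - 6.2*m + 4.84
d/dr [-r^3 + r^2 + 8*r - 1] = -3*r^2 + 2*r + 8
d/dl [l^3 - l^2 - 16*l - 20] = 3*l^2 - 2*l - 16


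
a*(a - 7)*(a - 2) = a^3 - 9*a^2 + 14*a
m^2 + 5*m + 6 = (m + 2)*(m + 3)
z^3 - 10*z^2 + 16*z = z*(z - 8)*(z - 2)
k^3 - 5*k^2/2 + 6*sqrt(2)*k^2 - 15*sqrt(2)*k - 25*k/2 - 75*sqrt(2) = (k - 5)*(k + 5/2)*(k + 6*sqrt(2))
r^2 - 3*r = r*(r - 3)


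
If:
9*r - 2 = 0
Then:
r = 2/9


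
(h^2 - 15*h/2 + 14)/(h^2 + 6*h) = (h^2 - 15*h/2 + 14)/(h*(h + 6))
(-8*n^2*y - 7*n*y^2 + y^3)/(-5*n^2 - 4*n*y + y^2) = y*(-8*n + y)/(-5*n + y)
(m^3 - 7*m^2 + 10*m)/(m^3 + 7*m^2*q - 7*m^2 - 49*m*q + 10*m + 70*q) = m/(m + 7*q)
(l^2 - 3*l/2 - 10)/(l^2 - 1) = (l^2 - 3*l/2 - 10)/(l^2 - 1)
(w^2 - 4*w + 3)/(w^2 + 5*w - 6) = (w - 3)/(w + 6)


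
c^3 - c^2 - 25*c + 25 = (c - 5)*(c - 1)*(c + 5)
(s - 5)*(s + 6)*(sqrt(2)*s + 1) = sqrt(2)*s^3 + s^2 + sqrt(2)*s^2 - 30*sqrt(2)*s + s - 30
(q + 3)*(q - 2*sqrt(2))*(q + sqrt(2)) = q^3 - sqrt(2)*q^2 + 3*q^2 - 3*sqrt(2)*q - 4*q - 12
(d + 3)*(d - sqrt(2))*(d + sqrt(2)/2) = d^3 - sqrt(2)*d^2/2 + 3*d^2 - 3*sqrt(2)*d/2 - d - 3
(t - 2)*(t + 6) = t^2 + 4*t - 12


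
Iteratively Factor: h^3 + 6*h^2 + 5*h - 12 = (h - 1)*(h^2 + 7*h + 12) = (h - 1)*(h + 4)*(h + 3)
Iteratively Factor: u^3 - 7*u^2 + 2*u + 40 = (u - 5)*(u^2 - 2*u - 8) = (u - 5)*(u + 2)*(u - 4)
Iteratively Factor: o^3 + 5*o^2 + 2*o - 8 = (o + 2)*(o^2 + 3*o - 4) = (o + 2)*(o + 4)*(o - 1)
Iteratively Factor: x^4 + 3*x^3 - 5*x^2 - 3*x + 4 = (x + 4)*(x^3 - x^2 - x + 1) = (x + 1)*(x + 4)*(x^2 - 2*x + 1) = (x - 1)*(x + 1)*(x + 4)*(x - 1)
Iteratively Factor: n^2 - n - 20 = (n + 4)*(n - 5)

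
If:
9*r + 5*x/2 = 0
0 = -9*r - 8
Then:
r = -8/9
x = 16/5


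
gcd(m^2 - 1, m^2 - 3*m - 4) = m + 1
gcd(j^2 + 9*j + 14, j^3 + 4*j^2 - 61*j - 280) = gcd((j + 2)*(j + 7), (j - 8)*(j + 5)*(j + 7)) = j + 7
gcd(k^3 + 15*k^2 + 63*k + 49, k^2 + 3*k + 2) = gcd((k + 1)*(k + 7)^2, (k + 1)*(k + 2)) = k + 1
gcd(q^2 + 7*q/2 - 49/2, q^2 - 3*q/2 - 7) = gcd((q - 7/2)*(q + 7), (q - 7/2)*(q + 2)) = q - 7/2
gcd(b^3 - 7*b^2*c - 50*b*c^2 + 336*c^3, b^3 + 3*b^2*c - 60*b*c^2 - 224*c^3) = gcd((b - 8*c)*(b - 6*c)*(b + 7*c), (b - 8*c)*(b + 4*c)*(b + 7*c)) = b^2 - b*c - 56*c^2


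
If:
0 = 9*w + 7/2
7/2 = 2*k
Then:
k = 7/4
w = -7/18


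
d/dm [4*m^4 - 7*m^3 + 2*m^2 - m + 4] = 16*m^3 - 21*m^2 + 4*m - 1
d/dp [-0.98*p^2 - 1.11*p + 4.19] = -1.96*p - 1.11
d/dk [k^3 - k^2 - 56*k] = 3*k^2 - 2*k - 56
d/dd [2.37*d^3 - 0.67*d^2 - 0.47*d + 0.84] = 7.11*d^2 - 1.34*d - 0.47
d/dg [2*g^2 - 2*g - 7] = 4*g - 2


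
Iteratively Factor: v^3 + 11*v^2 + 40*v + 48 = (v + 4)*(v^2 + 7*v + 12) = (v + 4)^2*(v + 3)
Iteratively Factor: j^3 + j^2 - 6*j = (j)*(j^2 + j - 6) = j*(j + 3)*(j - 2)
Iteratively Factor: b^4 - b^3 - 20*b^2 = (b + 4)*(b^3 - 5*b^2) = b*(b + 4)*(b^2 - 5*b) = b*(b - 5)*(b + 4)*(b)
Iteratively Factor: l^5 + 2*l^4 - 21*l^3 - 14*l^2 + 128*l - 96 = (l - 2)*(l^4 + 4*l^3 - 13*l^2 - 40*l + 48) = (l - 3)*(l - 2)*(l^3 + 7*l^2 + 8*l - 16) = (l - 3)*(l - 2)*(l + 4)*(l^2 + 3*l - 4) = (l - 3)*(l - 2)*(l + 4)^2*(l - 1)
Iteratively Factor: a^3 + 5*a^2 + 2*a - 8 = (a - 1)*(a^2 + 6*a + 8) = (a - 1)*(a + 4)*(a + 2)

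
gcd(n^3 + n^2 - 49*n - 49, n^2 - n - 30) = 1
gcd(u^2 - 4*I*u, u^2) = u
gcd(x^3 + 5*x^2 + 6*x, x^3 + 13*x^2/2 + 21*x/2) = x^2 + 3*x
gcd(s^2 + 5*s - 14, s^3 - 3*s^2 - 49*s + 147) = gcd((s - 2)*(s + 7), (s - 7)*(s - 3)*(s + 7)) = s + 7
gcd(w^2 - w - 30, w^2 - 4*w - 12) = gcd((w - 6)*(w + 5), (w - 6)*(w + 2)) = w - 6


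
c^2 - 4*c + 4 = (c - 2)^2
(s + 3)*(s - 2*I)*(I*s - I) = I*s^3 + 2*s^2 + 2*I*s^2 + 4*s - 3*I*s - 6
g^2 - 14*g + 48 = (g - 8)*(g - 6)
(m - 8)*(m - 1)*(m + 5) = m^3 - 4*m^2 - 37*m + 40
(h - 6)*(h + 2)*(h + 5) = h^3 + h^2 - 32*h - 60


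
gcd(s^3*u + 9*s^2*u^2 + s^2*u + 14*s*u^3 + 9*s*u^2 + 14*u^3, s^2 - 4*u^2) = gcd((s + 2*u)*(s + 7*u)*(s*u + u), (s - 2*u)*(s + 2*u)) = s + 2*u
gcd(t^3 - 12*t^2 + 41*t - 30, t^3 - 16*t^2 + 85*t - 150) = t^2 - 11*t + 30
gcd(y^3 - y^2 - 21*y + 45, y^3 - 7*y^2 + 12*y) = y - 3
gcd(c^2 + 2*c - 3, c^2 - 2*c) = 1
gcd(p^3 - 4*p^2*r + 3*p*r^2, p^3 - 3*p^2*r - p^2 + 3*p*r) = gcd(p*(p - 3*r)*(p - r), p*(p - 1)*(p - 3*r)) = p^2 - 3*p*r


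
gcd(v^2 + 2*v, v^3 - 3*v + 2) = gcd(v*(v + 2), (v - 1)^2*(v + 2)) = v + 2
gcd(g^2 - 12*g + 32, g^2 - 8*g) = g - 8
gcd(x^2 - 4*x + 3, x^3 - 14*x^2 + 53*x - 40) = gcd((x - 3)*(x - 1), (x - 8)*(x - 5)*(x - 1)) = x - 1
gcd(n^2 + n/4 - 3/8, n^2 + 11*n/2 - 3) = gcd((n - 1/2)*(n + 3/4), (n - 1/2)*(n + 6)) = n - 1/2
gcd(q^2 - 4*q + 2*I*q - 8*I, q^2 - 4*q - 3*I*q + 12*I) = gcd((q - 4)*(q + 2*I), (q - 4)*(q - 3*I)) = q - 4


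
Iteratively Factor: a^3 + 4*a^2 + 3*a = (a + 1)*(a^2 + 3*a) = a*(a + 1)*(a + 3)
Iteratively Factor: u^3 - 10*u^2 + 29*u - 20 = (u - 5)*(u^2 - 5*u + 4) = (u - 5)*(u - 1)*(u - 4)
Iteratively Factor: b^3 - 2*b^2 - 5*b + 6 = (b - 1)*(b^2 - b - 6) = (b - 1)*(b + 2)*(b - 3)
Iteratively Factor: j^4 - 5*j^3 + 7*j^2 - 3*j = (j - 1)*(j^3 - 4*j^2 + 3*j) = j*(j - 1)*(j^2 - 4*j + 3) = j*(j - 1)^2*(j - 3)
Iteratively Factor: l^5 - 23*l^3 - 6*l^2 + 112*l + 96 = (l - 4)*(l^4 + 4*l^3 - 7*l^2 - 34*l - 24) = (l - 4)*(l - 3)*(l^3 + 7*l^2 + 14*l + 8) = (l - 4)*(l - 3)*(l + 2)*(l^2 + 5*l + 4) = (l - 4)*(l - 3)*(l + 2)*(l + 4)*(l + 1)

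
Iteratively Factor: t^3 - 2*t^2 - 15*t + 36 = (t + 4)*(t^2 - 6*t + 9) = (t - 3)*(t + 4)*(t - 3)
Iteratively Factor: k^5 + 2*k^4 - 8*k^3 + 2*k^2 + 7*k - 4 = (k - 1)*(k^4 + 3*k^3 - 5*k^2 - 3*k + 4) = (k - 1)*(k + 1)*(k^3 + 2*k^2 - 7*k + 4) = (k - 1)^2*(k + 1)*(k^2 + 3*k - 4) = (k - 1)^2*(k + 1)*(k + 4)*(k - 1)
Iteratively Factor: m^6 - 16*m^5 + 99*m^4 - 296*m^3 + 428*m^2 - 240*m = (m - 5)*(m^5 - 11*m^4 + 44*m^3 - 76*m^2 + 48*m) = m*(m - 5)*(m^4 - 11*m^3 + 44*m^2 - 76*m + 48) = m*(m - 5)*(m - 2)*(m^3 - 9*m^2 + 26*m - 24) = m*(m - 5)*(m - 3)*(m - 2)*(m^2 - 6*m + 8) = m*(m - 5)*(m - 3)*(m - 2)^2*(m - 4)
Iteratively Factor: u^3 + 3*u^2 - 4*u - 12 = (u + 2)*(u^2 + u - 6) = (u - 2)*(u + 2)*(u + 3)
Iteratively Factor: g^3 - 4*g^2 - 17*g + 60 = (g - 5)*(g^2 + g - 12) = (g - 5)*(g + 4)*(g - 3)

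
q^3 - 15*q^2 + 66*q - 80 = (q - 8)*(q - 5)*(q - 2)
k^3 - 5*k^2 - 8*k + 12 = (k - 6)*(k - 1)*(k + 2)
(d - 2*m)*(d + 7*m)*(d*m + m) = d^3*m + 5*d^2*m^2 + d^2*m - 14*d*m^3 + 5*d*m^2 - 14*m^3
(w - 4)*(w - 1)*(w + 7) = w^3 + 2*w^2 - 31*w + 28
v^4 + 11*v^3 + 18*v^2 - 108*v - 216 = (v - 3)*(v + 2)*(v + 6)^2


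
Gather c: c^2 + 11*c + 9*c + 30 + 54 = c^2 + 20*c + 84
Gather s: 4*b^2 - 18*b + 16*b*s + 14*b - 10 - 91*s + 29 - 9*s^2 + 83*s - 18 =4*b^2 - 4*b - 9*s^2 + s*(16*b - 8) + 1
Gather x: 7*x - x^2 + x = -x^2 + 8*x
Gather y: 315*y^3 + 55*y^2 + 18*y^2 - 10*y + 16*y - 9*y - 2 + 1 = 315*y^3 + 73*y^2 - 3*y - 1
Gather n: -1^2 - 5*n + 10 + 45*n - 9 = 40*n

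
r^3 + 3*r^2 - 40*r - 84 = (r - 6)*(r + 2)*(r + 7)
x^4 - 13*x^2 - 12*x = x*(x - 4)*(x + 1)*(x + 3)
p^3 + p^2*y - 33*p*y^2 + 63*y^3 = (p - 3*y)^2*(p + 7*y)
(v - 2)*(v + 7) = v^2 + 5*v - 14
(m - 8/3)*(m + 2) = m^2 - 2*m/3 - 16/3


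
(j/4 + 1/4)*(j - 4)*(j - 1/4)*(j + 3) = j^4/4 - j^3/16 - 13*j^2/4 - 35*j/16 + 3/4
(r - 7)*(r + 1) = r^2 - 6*r - 7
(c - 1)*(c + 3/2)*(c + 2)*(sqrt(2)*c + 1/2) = sqrt(2)*c^4 + c^3/2 + 5*sqrt(2)*c^3/2 - sqrt(2)*c^2/2 + 5*c^2/4 - 3*sqrt(2)*c - c/4 - 3/2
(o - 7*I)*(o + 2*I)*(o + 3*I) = o^3 - 2*I*o^2 + 29*o + 42*I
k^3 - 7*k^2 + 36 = (k - 6)*(k - 3)*(k + 2)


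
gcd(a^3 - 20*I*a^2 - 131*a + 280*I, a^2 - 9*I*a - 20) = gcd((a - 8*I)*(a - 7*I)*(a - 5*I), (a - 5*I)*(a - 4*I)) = a - 5*I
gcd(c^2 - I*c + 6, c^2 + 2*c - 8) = 1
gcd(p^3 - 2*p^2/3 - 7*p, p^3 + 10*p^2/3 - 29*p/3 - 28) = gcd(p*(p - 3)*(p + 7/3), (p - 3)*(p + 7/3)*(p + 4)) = p^2 - 2*p/3 - 7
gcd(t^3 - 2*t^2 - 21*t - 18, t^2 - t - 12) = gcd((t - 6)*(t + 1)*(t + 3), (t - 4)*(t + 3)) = t + 3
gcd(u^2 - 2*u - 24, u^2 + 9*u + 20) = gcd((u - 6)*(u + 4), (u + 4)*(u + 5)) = u + 4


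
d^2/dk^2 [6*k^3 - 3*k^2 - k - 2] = 36*k - 6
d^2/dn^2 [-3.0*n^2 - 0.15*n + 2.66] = -6.00000000000000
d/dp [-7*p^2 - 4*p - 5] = -14*p - 4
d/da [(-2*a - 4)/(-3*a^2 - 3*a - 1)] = 2*(3*a^2 + 3*a - 3*(a + 2)*(2*a + 1) + 1)/(3*a^2 + 3*a + 1)^2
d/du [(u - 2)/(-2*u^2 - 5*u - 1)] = (-2*u^2 - 5*u + (u - 2)*(4*u + 5) - 1)/(2*u^2 + 5*u + 1)^2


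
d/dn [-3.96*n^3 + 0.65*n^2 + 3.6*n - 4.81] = -11.88*n^2 + 1.3*n + 3.6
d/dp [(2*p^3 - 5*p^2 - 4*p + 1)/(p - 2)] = (4*p^3 - 17*p^2 + 20*p + 7)/(p^2 - 4*p + 4)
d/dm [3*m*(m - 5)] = 6*m - 15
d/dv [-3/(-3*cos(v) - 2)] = 9*sin(v)/(3*cos(v) + 2)^2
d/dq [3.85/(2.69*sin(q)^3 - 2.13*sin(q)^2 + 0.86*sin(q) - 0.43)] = (-31.0695*sin(q)^2 + 16.401*sin(q) - 3.311)*cos(q)/(2.69*sin(q)^3 - 2.13*sin(q)^2 + 0.86*sin(q) - 0.43)^2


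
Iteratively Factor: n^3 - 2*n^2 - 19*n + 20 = (n - 1)*(n^2 - n - 20) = (n - 5)*(n - 1)*(n + 4)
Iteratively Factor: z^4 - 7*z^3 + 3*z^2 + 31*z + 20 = (z - 4)*(z^3 - 3*z^2 - 9*z - 5) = (z - 4)*(z + 1)*(z^2 - 4*z - 5) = (z - 5)*(z - 4)*(z + 1)*(z + 1)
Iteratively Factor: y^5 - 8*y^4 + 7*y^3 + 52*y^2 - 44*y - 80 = (y - 2)*(y^4 - 6*y^3 - 5*y^2 + 42*y + 40) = (y - 2)*(y + 2)*(y^3 - 8*y^2 + 11*y + 20) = (y - 4)*(y - 2)*(y + 2)*(y^2 - 4*y - 5) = (y - 4)*(y - 2)*(y + 1)*(y + 2)*(y - 5)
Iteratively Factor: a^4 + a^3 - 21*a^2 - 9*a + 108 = (a + 4)*(a^3 - 3*a^2 - 9*a + 27) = (a - 3)*(a + 4)*(a^2 - 9) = (a - 3)^2*(a + 4)*(a + 3)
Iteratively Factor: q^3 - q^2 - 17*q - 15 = (q + 1)*(q^2 - 2*q - 15) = (q - 5)*(q + 1)*(q + 3)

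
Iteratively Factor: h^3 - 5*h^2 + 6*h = (h)*(h^2 - 5*h + 6) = h*(h - 3)*(h - 2)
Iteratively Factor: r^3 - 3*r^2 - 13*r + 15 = (r + 3)*(r^2 - 6*r + 5) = (r - 1)*(r + 3)*(r - 5)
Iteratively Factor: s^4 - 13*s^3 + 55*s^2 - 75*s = (s - 5)*(s^3 - 8*s^2 + 15*s) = (s - 5)^2*(s^2 - 3*s) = (s - 5)^2*(s - 3)*(s)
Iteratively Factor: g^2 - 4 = (g - 2)*(g + 2)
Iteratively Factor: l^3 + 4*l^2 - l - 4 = (l + 1)*(l^2 + 3*l - 4) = (l + 1)*(l + 4)*(l - 1)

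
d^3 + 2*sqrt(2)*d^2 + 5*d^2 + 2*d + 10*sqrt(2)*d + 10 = (d + 5)*(d + sqrt(2))^2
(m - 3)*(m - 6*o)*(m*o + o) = m^3*o - 6*m^2*o^2 - 2*m^2*o + 12*m*o^2 - 3*m*o + 18*o^2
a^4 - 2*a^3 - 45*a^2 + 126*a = a*(a - 6)*(a - 3)*(a + 7)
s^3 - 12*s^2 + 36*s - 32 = (s - 8)*(s - 2)^2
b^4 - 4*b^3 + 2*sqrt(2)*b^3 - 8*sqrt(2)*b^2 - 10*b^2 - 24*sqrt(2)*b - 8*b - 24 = (b - 6)*(b + 2)*(b + sqrt(2))^2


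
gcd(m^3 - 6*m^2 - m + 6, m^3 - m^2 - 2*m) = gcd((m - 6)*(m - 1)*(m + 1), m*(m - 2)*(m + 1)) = m + 1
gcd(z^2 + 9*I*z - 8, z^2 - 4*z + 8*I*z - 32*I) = z + 8*I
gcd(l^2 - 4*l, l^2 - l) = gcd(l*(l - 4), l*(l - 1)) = l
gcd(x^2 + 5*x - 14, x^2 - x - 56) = x + 7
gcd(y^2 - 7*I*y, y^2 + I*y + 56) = y - 7*I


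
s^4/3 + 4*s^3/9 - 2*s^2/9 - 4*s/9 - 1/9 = (s/3 + 1/3)*(s - 1)*(s + 1/3)*(s + 1)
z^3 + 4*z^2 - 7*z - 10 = (z - 2)*(z + 1)*(z + 5)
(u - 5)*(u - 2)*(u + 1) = u^3 - 6*u^2 + 3*u + 10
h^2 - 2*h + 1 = (h - 1)^2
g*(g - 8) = g^2 - 8*g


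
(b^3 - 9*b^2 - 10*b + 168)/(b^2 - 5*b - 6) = (b^2 - 3*b - 28)/(b + 1)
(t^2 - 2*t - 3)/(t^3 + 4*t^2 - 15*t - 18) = 1/(t + 6)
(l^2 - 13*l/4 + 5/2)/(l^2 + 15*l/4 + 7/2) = (4*l^2 - 13*l + 10)/(4*l^2 + 15*l + 14)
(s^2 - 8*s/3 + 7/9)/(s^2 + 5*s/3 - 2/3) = (s - 7/3)/(s + 2)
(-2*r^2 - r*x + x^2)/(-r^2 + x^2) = (-2*r + x)/(-r + x)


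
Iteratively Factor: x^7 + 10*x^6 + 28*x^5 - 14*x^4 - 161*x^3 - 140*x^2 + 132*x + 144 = (x + 1)*(x^6 + 9*x^5 + 19*x^4 - 33*x^3 - 128*x^2 - 12*x + 144) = (x - 1)*(x + 1)*(x^5 + 10*x^4 + 29*x^3 - 4*x^2 - 132*x - 144) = (x - 1)*(x + 1)*(x + 2)*(x^4 + 8*x^3 + 13*x^2 - 30*x - 72) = (x - 1)*(x + 1)*(x + 2)*(x + 4)*(x^3 + 4*x^2 - 3*x - 18) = (x - 1)*(x + 1)*(x + 2)*(x + 3)*(x + 4)*(x^2 + x - 6) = (x - 1)*(x + 1)*(x + 2)*(x + 3)^2*(x + 4)*(x - 2)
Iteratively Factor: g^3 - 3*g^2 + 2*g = (g - 2)*(g^2 - g) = (g - 2)*(g - 1)*(g)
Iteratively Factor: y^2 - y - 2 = (y - 2)*(y + 1)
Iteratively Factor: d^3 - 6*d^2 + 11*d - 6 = (d - 1)*(d^2 - 5*d + 6) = (d - 3)*(d - 1)*(d - 2)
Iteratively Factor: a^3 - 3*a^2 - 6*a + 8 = (a + 2)*(a^2 - 5*a + 4) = (a - 1)*(a + 2)*(a - 4)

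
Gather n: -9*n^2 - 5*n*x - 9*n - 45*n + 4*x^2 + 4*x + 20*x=-9*n^2 + n*(-5*x - 54) + 4*x^2 + 24*x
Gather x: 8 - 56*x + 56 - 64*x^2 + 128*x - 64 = -64*x^2 + 72*x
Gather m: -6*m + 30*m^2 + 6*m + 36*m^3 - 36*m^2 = 36*m^3 - 6*m^2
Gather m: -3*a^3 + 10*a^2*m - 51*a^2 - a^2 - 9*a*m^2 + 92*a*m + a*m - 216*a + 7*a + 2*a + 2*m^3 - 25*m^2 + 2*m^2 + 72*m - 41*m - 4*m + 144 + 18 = -3*a^3 - 52*a^2 - 207*a + 2*m^3 + m^2*(-9*a - 23) + m*(10*a^2 + 93*a + 27) + 162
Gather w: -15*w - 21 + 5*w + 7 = -10*w - 14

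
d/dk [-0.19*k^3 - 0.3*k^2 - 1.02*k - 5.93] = -0.57*k^2 - 0.6*k - 1.02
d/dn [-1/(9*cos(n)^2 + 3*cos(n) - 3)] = -(6*cos(n) + 1)*sin(n)/(3*(3*cos(n)^2 + cos(n) - 1)^2)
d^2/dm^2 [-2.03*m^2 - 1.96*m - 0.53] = -4.06000000000000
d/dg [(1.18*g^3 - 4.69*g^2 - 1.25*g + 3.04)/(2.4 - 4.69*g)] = (-11.0684*g^3 + 30.4921*g^2 - 22.512*g + 11.2576)/(21.9961*g^2 - 22.512*g + 5.76)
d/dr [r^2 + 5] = 2*r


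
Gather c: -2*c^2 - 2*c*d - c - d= -2*c^2 + c*(-2*d - 1) - d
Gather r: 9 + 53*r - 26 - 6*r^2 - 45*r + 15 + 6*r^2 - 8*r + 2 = 0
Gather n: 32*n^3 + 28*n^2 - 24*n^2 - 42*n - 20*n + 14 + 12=32*n^3 + 4*n^2 - 62*n + 26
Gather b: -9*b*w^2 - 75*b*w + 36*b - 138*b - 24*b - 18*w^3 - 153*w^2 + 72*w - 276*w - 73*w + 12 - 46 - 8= b*(-9*w^2 - 75*w - 126) - 18*w^3 - 153*w^2 - 277*w - 42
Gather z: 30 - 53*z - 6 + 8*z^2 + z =8*z^2 - 52*z + 24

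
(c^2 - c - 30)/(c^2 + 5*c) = (c - 6)/c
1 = 1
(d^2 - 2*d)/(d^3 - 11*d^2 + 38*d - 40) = d/(d^2 - 9*d + 20)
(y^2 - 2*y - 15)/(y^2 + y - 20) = (y^2 - 2*y - 15)/(y^2 + y - 20)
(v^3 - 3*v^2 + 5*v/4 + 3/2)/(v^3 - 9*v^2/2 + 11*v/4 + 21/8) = 2*(v - 2)/(2*v - 7)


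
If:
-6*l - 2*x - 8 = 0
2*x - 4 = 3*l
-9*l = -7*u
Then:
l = -4/3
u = -12/7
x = 0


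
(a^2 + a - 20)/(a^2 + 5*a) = (a - 4)/a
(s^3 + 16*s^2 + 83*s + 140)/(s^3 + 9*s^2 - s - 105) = (s + 4)/(s - 3)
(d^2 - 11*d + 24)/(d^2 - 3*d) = (d - 8)/d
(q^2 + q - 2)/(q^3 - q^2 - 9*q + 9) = (q + 2)/(q^2 - 9)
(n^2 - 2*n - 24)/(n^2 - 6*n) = (n + 4)/n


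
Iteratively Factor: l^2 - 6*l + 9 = (l - 3)*(l - 3)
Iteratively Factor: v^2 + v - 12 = (v + 4)*(v - 3)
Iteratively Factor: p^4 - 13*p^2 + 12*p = (p + 4)*(p^3 - 4*p^2 + 3*p) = (p - 3)*(p + 4)*(p^2 - p) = p*(p - 3)*(p + 4)*(p - 1)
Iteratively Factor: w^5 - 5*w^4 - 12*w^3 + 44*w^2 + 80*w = (w - 5)*(w^4 - 12*w^2 - 16*w) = (w - 5)*(w + 2)*(w^3 - 2*w^2 - 8*w) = w*(w - 5)*(w + 2)*(w^2 - 2*w - 8) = w*(w - 5)*(w - 4)*(w + 2)*(w + 2)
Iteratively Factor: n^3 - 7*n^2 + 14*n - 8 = (n - 2)*(n^2 - 5*n + 4) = (n - 4)*(n - 2)*(n - 1)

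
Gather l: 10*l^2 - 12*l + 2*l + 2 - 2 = 10*l^2 - 10*l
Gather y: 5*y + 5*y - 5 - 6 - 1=10*y - 12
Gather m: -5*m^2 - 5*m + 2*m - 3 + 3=-5*m^2 - 3*m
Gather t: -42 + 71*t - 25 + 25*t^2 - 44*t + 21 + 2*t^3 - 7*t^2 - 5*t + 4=2*t^3 + 18*t^2 + 22*t - 42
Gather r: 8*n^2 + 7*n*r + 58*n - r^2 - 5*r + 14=8*n^2 + 58*n - r^2 + r*(7*n - 5) + 14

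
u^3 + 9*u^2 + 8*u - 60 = (u - 2)*(u + 5)*(u + 6)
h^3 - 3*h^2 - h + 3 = (h - 3)*(h - 1)*(h + 1)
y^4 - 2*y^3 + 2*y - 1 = (y - 1)^3*(y + 1)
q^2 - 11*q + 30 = (q - 6)*(q - 5)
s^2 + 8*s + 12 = (s + 2)*(s + 6)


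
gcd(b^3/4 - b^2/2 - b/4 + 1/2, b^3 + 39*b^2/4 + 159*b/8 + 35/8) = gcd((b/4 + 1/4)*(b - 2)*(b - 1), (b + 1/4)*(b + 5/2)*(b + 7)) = 1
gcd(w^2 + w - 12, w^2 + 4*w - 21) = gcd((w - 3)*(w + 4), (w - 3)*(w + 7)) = w - 3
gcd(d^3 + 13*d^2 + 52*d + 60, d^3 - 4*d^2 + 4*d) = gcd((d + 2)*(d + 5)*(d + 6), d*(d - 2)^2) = 1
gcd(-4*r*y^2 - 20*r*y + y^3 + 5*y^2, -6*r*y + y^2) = y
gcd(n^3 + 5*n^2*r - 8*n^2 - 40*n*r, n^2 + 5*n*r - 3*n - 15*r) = n + 5*r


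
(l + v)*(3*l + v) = 3*l^2 + 4*l*v + v^2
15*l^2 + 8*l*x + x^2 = (3*l + x)*(5*l + x)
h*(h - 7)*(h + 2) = h^3 - 5*h^2 - 14*h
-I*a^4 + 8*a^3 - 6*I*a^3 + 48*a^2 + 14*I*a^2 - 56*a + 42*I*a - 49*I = (a + 7)*(a + I)*(a + 7*I)*(-I*a + I)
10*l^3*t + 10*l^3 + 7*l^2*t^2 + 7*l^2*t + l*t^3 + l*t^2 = (2*l + t)*(5*l + t)*(l*t + l)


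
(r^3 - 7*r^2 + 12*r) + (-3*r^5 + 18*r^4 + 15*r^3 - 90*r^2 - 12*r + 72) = -3*r^5 + 18*r^4 + 16*r^3 - 97*r^2 + 72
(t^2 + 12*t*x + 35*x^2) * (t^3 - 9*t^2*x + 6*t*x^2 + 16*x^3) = t^5 + 3*t^4*x - 67*t^3*x^2 - 227*t^2*x^3 + 402*t*x^4 + 560*x^5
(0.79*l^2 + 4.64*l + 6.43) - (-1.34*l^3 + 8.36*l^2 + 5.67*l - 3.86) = 1.34*l^3 - 7.57*l^2 - 1.03*l + 10.29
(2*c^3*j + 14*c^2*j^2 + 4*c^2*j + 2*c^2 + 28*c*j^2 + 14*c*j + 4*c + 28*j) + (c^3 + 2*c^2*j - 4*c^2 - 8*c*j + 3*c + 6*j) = 2*c^3*j + c^3 + 14*c^2*j^2 + 6*c^2*j - 2*c^2 + 28*c*j^2 + 6*c*j + 7*c + 34*j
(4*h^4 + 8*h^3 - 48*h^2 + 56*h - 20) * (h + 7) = 4*h^5 + 36*h^4 + 8*h^3 - 280*h^2 + 372*h - 140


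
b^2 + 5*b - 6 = (b - 1)*(b + 6)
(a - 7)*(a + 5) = a^2 - 2*a - 35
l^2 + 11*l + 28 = (l + 4)*(l + 7)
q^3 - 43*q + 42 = (q - 6)*(q - 1)*(q + 7)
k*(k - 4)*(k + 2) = k^3 - 2*k^2 - 8*k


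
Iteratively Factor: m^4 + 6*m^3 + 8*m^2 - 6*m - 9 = (m - 1)*(m^3 + 7*m^2 + 15*m + 9) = (m - 1)*(m + 1)*(m^2 + 6*m + 9) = (m - 1)*(m + 1)*(m + 3)*(m + 3)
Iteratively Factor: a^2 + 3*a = (a + 3)*(a)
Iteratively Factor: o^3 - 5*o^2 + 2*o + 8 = (o - 4)*(o^2 - o - 2) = (o - 4)*(o + 1)*(o - 2)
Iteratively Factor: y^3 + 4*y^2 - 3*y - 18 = (y - 2)*(y^2 + 6*y + 9) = (y - 2)*(y + 3)*(y + 3)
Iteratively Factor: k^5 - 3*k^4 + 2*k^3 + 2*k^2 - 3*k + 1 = (k - 1)*(k^4 - 2*k^3 + 2*k - 1) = (k - 1)^2*(k^3 - k^2 - k + 1) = (k - 1)^3*(k^2 - 1) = (k - 1)^4*(k + 1)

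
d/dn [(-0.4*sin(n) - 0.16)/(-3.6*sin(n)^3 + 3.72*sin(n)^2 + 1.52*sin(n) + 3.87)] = (-2.88*sin(n)^3 - 0.24*sin(n)^2 + 1.1904*sin(n) - 1.3048)*cos(n)/(12.96*sin(n)^6 - 26.784*sin(n)^5 + 2.8944*sin(n)^4 - 16.5552*sin(n)^3 + 31.1032*sin(n)^2 + 11.7648*sin(n) + 14.9769)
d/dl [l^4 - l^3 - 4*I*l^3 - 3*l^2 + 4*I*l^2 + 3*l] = 4*l^3 + l^2*(-3 - 12*I) + l*(-6 + 8*I) + 3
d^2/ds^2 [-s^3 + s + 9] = -6*s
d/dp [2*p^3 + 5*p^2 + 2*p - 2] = 6*p^2 + 10*p + 2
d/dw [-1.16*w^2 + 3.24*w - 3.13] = 3.24 - 2.32*w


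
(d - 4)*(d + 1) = d^2 - 3*d - 4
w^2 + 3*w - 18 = (w - 3)*(w + 6)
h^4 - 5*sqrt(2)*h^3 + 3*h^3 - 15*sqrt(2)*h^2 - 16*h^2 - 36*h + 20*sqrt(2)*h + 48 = (h - 1)*(h + 4)*(h - 6*sqrt(2))*(h + sqrt(2))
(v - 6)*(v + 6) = v^2 - 36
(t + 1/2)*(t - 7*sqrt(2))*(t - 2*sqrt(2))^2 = t^4 - 11*sqrt(2)*t^3 + t^3/2 - 11*sqrt(2)*t^2/2 + 64*t^2 - 56*sqrt(2)*t + 32*t - 28*sqrt(2)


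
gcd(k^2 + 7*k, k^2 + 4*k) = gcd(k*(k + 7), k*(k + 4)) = k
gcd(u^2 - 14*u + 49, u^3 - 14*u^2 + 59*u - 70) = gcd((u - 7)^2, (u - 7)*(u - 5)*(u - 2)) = u - 7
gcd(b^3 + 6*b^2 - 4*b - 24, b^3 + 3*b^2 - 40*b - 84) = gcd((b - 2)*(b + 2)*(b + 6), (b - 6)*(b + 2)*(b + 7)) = b + 2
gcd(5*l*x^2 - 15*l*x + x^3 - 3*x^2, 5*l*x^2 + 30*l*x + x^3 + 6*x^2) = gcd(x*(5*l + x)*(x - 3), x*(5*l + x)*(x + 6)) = 5*l*x + x^2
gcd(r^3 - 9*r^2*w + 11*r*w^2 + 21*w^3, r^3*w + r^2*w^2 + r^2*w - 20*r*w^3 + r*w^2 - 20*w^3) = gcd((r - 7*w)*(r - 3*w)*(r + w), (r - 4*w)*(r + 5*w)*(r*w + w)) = 1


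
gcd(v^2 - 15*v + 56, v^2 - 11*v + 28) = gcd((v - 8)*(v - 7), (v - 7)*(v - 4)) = v - 7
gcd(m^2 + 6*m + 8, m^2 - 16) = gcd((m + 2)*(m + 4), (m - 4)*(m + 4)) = m + 4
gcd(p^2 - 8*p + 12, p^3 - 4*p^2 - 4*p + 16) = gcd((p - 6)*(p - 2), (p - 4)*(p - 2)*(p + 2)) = p - 2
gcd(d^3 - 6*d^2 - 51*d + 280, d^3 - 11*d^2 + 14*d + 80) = d^2 - 13*d + 40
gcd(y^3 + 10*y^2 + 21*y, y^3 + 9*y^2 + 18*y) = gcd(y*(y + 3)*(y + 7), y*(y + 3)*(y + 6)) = y^2 + 3*y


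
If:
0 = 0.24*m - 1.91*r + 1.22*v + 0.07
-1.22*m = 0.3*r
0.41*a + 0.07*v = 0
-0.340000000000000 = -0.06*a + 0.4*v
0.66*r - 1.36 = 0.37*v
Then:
No Solution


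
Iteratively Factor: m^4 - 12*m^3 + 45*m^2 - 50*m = (m - 5)*(m^3 - 7*m^2 + 10*m) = (m - 5)^2*(m^2 - 2*m) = (m - 5)^2*(m - 2)*(m)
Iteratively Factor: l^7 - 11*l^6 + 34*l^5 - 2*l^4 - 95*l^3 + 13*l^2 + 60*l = (l)*(l^6 - 11*l^5 + 34*l^4 - 2*l^3 - 95*l^2 + 13*l + 60) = l*(l - 3)*(l^5 - 8*l^4 + 10*l^3 + 28*l^2 - 11*l - 20) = l*(l - 3)*(l + 1)*(l^4 - 9*l^3 + 19*l^2 + 9*l - 20) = l*(l - 3)*(l - 1)*(l + 1)*(l^3 - 8*l^2 + 11*l + 20) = l*(l - 4)*(l - 3)*(l - 1)*(l + 1)*(l^2 - 4*l - 5) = l*(l - 4)*(l - 3)*(l - 1)*(l + 1)^2*(l - 5)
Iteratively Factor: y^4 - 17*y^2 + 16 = (y - 1)*(y^3 + y^2 - 16*y - 16) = (y - 1)*(y + 1)*(y^2 - 16) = (y - 4)*(y - 1)*(y + 1)*(y + 4)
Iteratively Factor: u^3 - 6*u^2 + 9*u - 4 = (u - 1)*(u^2 - 5*u + 4) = (u - 1)^2*(u - 4)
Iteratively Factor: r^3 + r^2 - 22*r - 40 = (r + 4)*(r^2 - 3*r - 10) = (r - 5)*(r + 4)*(r + 2)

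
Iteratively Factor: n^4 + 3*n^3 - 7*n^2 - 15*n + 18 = (n - 1)*(n^3 + 4*n^2 - 3*n - 18) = (n - 2)*(n - 1)*(n^2 + 6*n + 9) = (n - 2)*(n - 1)*(n + 3)*(n + 3)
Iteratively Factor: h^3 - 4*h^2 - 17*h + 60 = (h - 5)*(h^2 + h - 12) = (h - 5)*(h + 4)*(h - 3)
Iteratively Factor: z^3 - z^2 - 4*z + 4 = (z - 2)*(z^2 + z - 2) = (z - 2)*(z - 1)*(z + 2)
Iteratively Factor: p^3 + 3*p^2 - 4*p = (p + 4)*(p^2 - p) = (p - 1)*(p + 4)*(p)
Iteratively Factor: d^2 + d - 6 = (d - 2)*(d + 3)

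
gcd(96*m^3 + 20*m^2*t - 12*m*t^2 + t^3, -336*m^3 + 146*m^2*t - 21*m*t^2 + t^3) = 48*m^2 - 14*m*t + t^2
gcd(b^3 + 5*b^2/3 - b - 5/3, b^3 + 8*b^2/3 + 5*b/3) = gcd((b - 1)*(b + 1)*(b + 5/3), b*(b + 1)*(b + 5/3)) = b^2 + 8*b/3 + 5/3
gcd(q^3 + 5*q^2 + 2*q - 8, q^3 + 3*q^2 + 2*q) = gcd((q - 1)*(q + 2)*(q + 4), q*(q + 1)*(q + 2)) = q + 2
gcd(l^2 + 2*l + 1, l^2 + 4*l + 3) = l + 1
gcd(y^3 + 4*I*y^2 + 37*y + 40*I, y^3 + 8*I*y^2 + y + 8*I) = y^2 + 9*I*y - 8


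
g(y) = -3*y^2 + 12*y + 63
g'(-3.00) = 30.00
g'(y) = 12 - 6*y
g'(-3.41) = 32.46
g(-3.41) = -12.80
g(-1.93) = 28.67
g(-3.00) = 0.00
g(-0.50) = 56.25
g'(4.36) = -14.16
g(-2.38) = 17.45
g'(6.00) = -24.00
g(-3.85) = -27.67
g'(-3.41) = 32.46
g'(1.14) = 5.16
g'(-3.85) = 35.10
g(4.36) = 58.29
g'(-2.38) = 26.28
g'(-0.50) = 15.00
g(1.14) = 72.78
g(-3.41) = -12.80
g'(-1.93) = 23.58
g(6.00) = 27.00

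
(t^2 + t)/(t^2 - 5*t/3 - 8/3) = 3*t/(3*t - 8)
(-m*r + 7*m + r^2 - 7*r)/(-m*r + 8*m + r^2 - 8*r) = (r - 7)/(r - 8)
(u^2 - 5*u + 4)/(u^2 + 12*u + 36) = (u^2 - 5*u + 4)/(u^2 + 12*u + 36)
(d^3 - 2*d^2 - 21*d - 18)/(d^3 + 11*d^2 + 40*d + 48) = (d^2 - 5*d - 6)/(d^2 + 8*d + 16)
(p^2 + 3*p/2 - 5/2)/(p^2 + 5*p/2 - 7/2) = (2*p + 5)/(2*p + 7)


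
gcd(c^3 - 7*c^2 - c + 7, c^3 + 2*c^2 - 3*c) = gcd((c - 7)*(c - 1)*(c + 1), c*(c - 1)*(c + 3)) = c - 1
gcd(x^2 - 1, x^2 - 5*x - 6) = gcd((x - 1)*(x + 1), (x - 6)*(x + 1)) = x + 1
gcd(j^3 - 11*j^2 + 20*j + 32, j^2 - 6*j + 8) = j - 4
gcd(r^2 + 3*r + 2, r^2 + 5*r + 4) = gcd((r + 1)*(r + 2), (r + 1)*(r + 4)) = r + 1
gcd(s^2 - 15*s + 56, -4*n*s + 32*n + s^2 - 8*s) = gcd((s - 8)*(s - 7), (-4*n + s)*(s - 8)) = s - 8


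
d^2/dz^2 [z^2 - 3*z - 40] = 2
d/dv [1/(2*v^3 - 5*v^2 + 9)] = 2*v*(5 - 3*v)/(2*v^3 - 5*v^2 + 9)^2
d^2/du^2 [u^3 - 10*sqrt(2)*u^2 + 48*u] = 6*u - 20*sqrt(2)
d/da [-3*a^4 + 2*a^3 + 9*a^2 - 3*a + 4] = -12*a^3 + 6*a^2 + 18*a - 3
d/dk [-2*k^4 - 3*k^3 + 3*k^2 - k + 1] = -8*k^3 - 9*k^2 + 6*k - 1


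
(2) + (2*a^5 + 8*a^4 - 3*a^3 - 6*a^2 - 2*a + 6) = 2*a^5 + 8*a^4 - 3*a^3 - 6*a^2 - 2*a + 8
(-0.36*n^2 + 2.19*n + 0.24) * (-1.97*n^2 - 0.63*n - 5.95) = 0.7092*n^4 - 4.0875*n^3 + 0.2895*n^2 - 13.1817*n - 1.428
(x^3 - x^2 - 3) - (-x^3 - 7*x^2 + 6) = 2*x^3 + 6*x^2 - 9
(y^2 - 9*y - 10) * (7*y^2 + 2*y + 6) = 7*y^4 - 61*y^3 - 82*y^2 - 74*y - 60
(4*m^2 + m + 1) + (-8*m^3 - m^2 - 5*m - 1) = -8*m^3 + 3*m^2 - 4*m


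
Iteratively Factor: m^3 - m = (m - 1)*(m^2 + m) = (m - 1)*(m + 1)*(m)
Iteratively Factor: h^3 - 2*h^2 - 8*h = (h - 4)*(h^2 + 2*h) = (h - 4)*(h + 2)*(h)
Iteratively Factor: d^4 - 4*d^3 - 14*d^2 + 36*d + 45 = (d - 5)*(d^3 + d^2 - 9*d - 9) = (d - 5)*(d + 3)*(d^2 - 2*d - 3) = (d - 5)*(d + 1)*(d + 3)*(d - 3)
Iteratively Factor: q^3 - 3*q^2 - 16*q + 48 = (q - 4)*(q^2 + q - 12) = (q - 4)*(q + 4)*(q - 3)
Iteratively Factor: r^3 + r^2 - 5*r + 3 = (r + 3)*(r^2 - 2*r + 1) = (r - 1)*(r + 3)*(r - 1)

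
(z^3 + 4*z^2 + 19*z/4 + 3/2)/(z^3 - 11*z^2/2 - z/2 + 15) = (z^2 + 5*z/2 + 1)/(z^2 - 7*z + 10)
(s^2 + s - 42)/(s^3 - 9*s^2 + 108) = (s + 7)/(s^2 - 3*s - 18)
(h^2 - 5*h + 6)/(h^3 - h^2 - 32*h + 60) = (h - 3)/(h^2 + h - 30)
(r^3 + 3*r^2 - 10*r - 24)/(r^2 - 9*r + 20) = (r^3 + 3*r^2 - 10*r - 24)/(r^2 - 9*r + 20)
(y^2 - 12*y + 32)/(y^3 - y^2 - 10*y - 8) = (y - 8)/(y^2 + 3*y + 2)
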